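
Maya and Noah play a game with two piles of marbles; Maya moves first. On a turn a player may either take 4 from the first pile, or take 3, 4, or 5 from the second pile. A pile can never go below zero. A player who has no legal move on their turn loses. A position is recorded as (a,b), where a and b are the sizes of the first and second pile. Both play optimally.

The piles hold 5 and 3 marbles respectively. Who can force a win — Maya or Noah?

Noah wins.

Use the standard recursion: the mover loses at a terminal position; elsewhere, the mover wins exactly when some move hands the opponent an L position.
No move ever increases a pile, so every position that can arise here has a ≤ 5 and b ≤ 3; it is enough to label the cells with 0 ≤ a ≤ 5 and 0 ≤ b ≤ 3.
Every move lowers a or b (never raises either), so fill the grid row by row in increasing a, and left to right within a row: each cell's successors are then already labelled.
      b=0  b=1  b=2  b=3
a=0:    L    L    L    W
a=1:    L    L    L    W
a=2:    L    L    L    W
a=3:    L    L    L    W
a=4:    W    W    W    L
a=5:    W    W    W    L
Cells with no legal move (terminal, hence L): (0,0), (0,1), (0,2), (1,0), (1,1), (1,2), (2,0), (2,1), (2,2), (3,0), (3,1), (3,2).
The remaining L cells, each justified by listing all of its moves:
(4,3): only reaches (0,3)(W), (4,0)(W), all W → L
(5,3): only reaches (1,3)(W), (5,0)(W), all W → L
Every other cell has at least one move into one of the L cells above, so it is W.
Every move from (5,3) reaches a W position, so the mover loses.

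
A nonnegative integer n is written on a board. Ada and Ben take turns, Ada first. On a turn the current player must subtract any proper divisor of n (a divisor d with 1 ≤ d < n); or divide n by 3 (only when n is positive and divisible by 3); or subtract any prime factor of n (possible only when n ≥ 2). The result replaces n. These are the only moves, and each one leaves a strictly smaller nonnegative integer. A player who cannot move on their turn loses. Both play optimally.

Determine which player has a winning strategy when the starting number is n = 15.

Label each position W (a win for the player to move) or L (a loss). A position with no legal move is L; any other position is W exactly when some move reaches an L, and L when every move reaches a W.
n=0: no move → L
n=1: no move → L
n=2: →0(L), so W
n=3: →0(L), so W
n=4: →2(W), 3(W) — all W, so L
n=5: →0(L), so W
n=6: →4(L), so W
n=7: →0(L), so W
n=8: →4(L), so W
n=9: →3(W), 6(W), 8(W) — all W, so L
n=10: →9(L), so W
n=11: →0(L), so W
n=12: →4(L), so W
n=13: →0(L), so W
n=14: →7(W), 12(W), 13(W) — all W, so L
n=15: →14(L), so W
From 15 Ada can move to 14, reaching an L position.

Ada wins.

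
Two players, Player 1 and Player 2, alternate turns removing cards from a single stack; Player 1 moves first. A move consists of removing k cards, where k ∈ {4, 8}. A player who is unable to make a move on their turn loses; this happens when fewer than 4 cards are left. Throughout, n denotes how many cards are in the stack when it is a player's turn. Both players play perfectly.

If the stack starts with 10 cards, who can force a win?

Use the standard recursion: the mover loses at a terminal position; elsewhere, the mover wins exactly when some move hands the opponent an L position.
n=0: no move → L
n=1: no move → L
n=2: no move → L
n=3: no move → L
n=4: →0(L), so W
n=5: →1(L), so W
n=6: →2(L), so W
n=7: →3(L), so W
n=8: →0(L), so W
n=9: →1(L), so W
n=10: →2(L), so W
The starting position 10 is W: Player 1 should remove 8, leaving 2, handing over an L position.

Player 1 wins.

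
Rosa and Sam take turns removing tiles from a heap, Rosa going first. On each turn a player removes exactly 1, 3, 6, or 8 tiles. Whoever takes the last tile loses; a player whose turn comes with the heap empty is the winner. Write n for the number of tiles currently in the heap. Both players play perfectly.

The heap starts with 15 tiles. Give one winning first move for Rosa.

Use the standard recursion: the mover wins at a terminal position; elsewhere, the mover wins exactly when some move hands the opponent an L position.
n=0: no move; the opponent has just taken the last tile and therefore loses → W
n=1: only reaches 0(W), which is W → L
n=2: reaches L-position 1 → W
n=3: only reaches 2(W), 0(W), all W → L
n=4: reaches L-position 3 → W
n=5: only reaches 4(W), 2(W), all W → L
n=6: reaches L-position 5 → W
n=7: reaches L-position 1 → W
n=8: reaches L-position 5 → W
n=9: reaches L-position 3 → W
n=10: only reaches 9(W), 7(W), 4(W), 2(W), all W → L
n=11: reaches L-position 10 → W
n=12: only reaches 11(W), 9(W), 6(W), 4(W), all W → L
n=13: reaches L-position 12 → W
n=14: only reaches 13(W), 11(W), 8(W), 6(W), all W → L
n=15: reaches L-position 14 → W
From 15, the L positions reachable in one move are: 14, 12. Any move reaching one of these is winning.

Remove 1, leaving 14.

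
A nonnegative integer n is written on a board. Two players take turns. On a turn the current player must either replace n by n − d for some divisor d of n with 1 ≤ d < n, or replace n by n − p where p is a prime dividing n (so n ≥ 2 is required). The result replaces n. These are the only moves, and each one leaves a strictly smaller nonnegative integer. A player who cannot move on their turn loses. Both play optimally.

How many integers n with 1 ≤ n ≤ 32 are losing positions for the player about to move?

Work bottom-up. With no move the player to move loses. Otherwise the position is W if at least one move leads to an L position for the opponent, and L if every move leads to a W.
n=0: no move → L
n=1: no move → L
n=2: reaches L-position 0 → W
n=3: reaches L-position 0 → W
n=4: only reaches 2(W), 3(W), all W → L
n=5: reaches L-position 0 → W
n=6: reaches L-position 4 → W
n=7: reaches L-position 0 → W
n=8: reaches L-position 4 → W
n=9: only reaches 6(W), 8(W), all W → L
n=10: reaches L-position 9 → W
n=11: reaches L-position 0 → W
n=12: reaches L-position 9 → W
n=13: reaches L-position 0 → W
n=14: only reaches 7(W), 12(W), 13(W), all W → L
n=15: reaches L-position 14 → W
n=16: reaches L-position 14 → W
n=17: reaches L-position 0 → W
n=18: reaches L-position 9 → W
n=19: reaches L-position 0 → W
n=20: only reaches 10(W), 15(W), 16(W), 18(W), 19(W), all W → L
n=21: reaches L-position 14 → W
n=22: reaches L-position 20 → W
n=23: reaches L-position 0 → W
n=24: reaches L-position 20 → W
n=25: reaches L-position 20 → W
n=26: only reaches 13(W), 24(W), 25(W), all W → L
n=27: reaches L-position 26 → W
n=28: reaches L-position 14 → W
n=29: reaches L-position 0 → W
n=30: reaches L-position 20 → W
n=31: reaches L-position 0 → W
n=32: only reaches 16(W), 24(W), 28(W), 30(W), 31(W), all W → L
L entries with 1 ≤ n ≤ 32 (n=0 is outside the asked range and is not counted): n = 1, 4, 9, 14, 20, 26, 32; that makes 7.

7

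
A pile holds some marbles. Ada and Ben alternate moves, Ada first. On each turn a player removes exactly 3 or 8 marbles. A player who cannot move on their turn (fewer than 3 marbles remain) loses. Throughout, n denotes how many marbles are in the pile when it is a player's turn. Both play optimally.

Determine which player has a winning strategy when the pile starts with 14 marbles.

Ada wins.

Positions with no move are L. A position that does have a move is losing for the player to move precisely when every available move leads to a winning position for the opponent. Fill in the labels:
n=0: no move → L
n=1: no move → L
n=2: no move → L
n=3: W (go to 0, an L position)
n=4: W (go to 1, an L position)
n=5: W (go to 2, an L position)
n=6: L (sole option 3(W) is W)
n=7: L (sole option 4(W) is W)
n=8: W (go to 0, an L position)
n=9: W (go to 6, an L position)
n=10: W (go to 7, an L position)
n=11: L (options 8(W), 3(W) are all W)
n=12: L (options 9(W), 4(W) are all W)
n=13: L (options 10(W), 5(W) are all W)
n=14: W (go to 11, an L position)
The starting position 14 is W: Ada should remove 3, leaving 11, handing over an L position.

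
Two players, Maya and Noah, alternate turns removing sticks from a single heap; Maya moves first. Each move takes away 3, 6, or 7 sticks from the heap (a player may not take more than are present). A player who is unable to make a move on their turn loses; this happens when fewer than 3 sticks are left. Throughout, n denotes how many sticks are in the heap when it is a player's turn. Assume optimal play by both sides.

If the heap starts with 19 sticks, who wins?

Work bottom-up. With no move the player to move loses. Otherwise the position is W if at least one move leads to an L position for the opponent, and L if every move leads to a W.
n=0: no move → L
n=1: no move → L
n=2: no move → L
n=3: can move to 0, which is L ⇒ W
n=4: can move to 1, which is L ⇒ W
n=5: can move to 2, which is L ⇒ W
n=6: can move to 0, which is L ⇒ W
n=7: can move to 1, which is L ⇒ W
n=8: can move to 2, which is L ⇒ W
n=9: can move to 2, which is L ⇒ W
n=10: moves to 7(W), 4(W), 3(W); every one is W ⇒ L
n=11: moves to 8(W), 5(W), 4(W); every one is W ⇒ L
n=12: moves to 9(W), 6(W), 5(W); every one is W ⇒ L
n=13: can move to 10, which is L ⇒ W
n=14: can move to 11, which is L ⇒ W
n=15: can move to 12, which is L ⇒ W
n=16: can move to 10, which is L ⇒ W
n=17: can move to 11, which is L ⇒ W
n=18: can move to 12, which is L ⇒ W
n=19: can move to 12, which is L ⇒ W
The starting position 19 is W: Maya should remove 7, leaving 12, handing over an L position.

Maya wins.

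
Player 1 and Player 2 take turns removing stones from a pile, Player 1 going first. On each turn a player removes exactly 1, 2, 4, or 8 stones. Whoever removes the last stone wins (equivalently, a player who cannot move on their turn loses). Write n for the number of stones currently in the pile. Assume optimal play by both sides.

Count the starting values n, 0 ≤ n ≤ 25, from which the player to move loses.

9

Compute win/loss labels from the base case upward. A position with no move is L. Any other position is W if it can reach an L in one move, else L.
n=0: no move → L
n=1: W (go to 0, an L position)
n=2: W (go to 0, an L position)
n=3: L (options 2(W), 1(W) are all W)
n=4: W (go to 3, an L position)
n=5: W (go to 3, an L position)
n=6: L (options 5(W), 4(W), 2(W) are all W)
n=7: W (go to 6, an L position)
n=8: W (go to 6, an L position)
n=9: L (options 8(W), 7(W), 5(W), 1(W) are all W)
n=10: W (go to 9, an L position)
n=11: W (go to 9, an L position)
n=12: L (options 11(W), 10(W), 8(W), 4(W) are all W)
n=13: W (go to 12, an L position)
n=14: W (go to 12, an L position)
n=15: L (options 14(W), 13(W), 11(W), 7(W) are all W)
n=16: W (go to 15, an L position)
n=17: W (go to 15, an L position)
n=18: L (options 17(W), 16(W), 14(W), 10(W) are all W)
n=19: W (go to 18, an L position)
n=20: W (go to 18, an L position)
n=21: L (options 20(W), 19(W), 17(W), 13(W) are all W)
n=22: W (go to 21, an L position)
n=23: W (go to 21, an L position)
n=24: L (options 23(W), 22(W), 20(W), 16(W) are all W)
n=25: W (go to 24, an L position)
L entries with 0 ≤ n ≤ 25: n = 0, 3, 6, 9, 12, 15, 18, 21, 24; that makes 9.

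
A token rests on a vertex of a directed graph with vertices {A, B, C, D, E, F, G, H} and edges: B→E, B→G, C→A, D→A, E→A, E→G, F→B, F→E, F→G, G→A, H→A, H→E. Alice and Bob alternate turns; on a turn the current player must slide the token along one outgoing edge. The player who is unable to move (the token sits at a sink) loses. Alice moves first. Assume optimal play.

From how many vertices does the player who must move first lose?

Build the W/L table. Terminal = L. A non-terminal position is W if it has a move to some L; otherwise it is L.
Every edge goes from a vertex to one that appears earlier in the order A, G, C, E, H, B, D, F, so processing vertices in that order labels each vertex after all of its successors.
A: no outgoing edge → L
G: reaches L-position A → W
C: reaches L-position A → W
E: reaches L-position A → W
H: reaches L-position A → W
B: only reaches E(W), G(W), all W → L
D: reaches L-position A → W
F: reaches L-position B → W
The L vertices are A, B; that is 2 in all.

2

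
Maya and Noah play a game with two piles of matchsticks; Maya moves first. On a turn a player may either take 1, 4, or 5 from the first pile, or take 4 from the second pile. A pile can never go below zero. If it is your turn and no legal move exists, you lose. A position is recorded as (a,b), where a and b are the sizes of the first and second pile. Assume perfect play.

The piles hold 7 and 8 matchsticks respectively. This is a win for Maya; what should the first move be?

Label each position W (a win for the player to move) or L (a loss). A position with no legal move is L; any other position is W exactly when some move reaches an L, and L when every move reaches a W.
No move ever increases a pile, so every position that can arise here has a ≤ 7 and b ≤ 8; it is enough to label the cells with 0 ≤ a ≤ 7 and 0 ≤ b ≤ 8.
Every move lowers a or b (never raises either), so fill the grid row by row in increasing a, and left to right within a row: each cell's successors are then already labelled.
      b=0  b=1  b=2  b=3  b=4  b=5  b=6  b=7  b=8
a=0:    L    L    L    L    W    W    W    W    L
a=1:    W    W    W    W    L    L    L    L    W
a=2:    L    L    L    L    W    W    W    W    L
a=3:    W    W    W    W    L    L    L    L    W
a=4:    W    W    W    W    W    W    W    W    W
a=5:    W    W    W    W    W    W    W    W    W
a=6:    W    W    W    W    W    W    W    W    W
a=7:    W    W    W    W    W    W    W    W    W
Cells with no legal move (terminal, hence L): (0,0), (0,1), (0,2), (0,3).
The remaining L cells, each justified by listing all of its moves:
(0,8): L (sole option (0,4)(W) is W)
(1,4): L (options (0,4)(W), (1,0)(W) are all W)
(1,5): L (options (0,5)(W), (1,1)(W) are all W)
(1,6): L (options (0,6)(W), (1,2)(W) are all W)
(1,7): L (options (0,7)(W), (1,3)(W) are all W)
(2,0): L (sole option (1,0)(W) is W)
(2,1): L (sole option (1,1)(W) is W)
(2,2): L (sole option (1,2)(W) is W)
(2,3): L (sole option (1,3)(W) is W)
(2,8): L (options (1,8)(W), (2,4)(W) are all W)
(3,4): L (options (2,4)(W), (3,0)(W) are all W)
(3,5): L (options (2,5)(W), (3,1)(W) are all W)
(3,6): L (options (2,6)(W), (3,2)(W) are all W)
(3,7): L (options (2,7)(W), (3,3)(W) are all W)
Every other cell has at least one move into one of the L cells above, so it is W.
From (7,8), the L positions reachable in one move are: (2,8).

Move to (2,8).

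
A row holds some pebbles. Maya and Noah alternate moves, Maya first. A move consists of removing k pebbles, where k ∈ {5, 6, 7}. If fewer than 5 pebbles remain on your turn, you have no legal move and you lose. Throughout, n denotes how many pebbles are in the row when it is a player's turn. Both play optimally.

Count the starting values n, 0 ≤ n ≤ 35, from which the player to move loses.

15

Label each position W (a win for the player to move) or L (a loss). A position with no legal move is L; any other position is W exactly when some move reaches an L, and L when every move reaches a W.
n=0: no move → L
n=1: no move → L
n=2: no move → L
n=3: no move → L
n=4: no move → L
n=5: →0(L), so W
n=6: →1(L), so W
n=7: →2(L), so W
n=8: →3(L), so W
n=9: →4(L), so W
n=10: →4(L), so W
n=11: →4(L), so W
n=12: →7(W), 6(W), 5(W) — all W, so L
n=13: →8(W), 7(W), 6(W) — all W, so L
n=14: →9(W), 8(W), 7(W) — all W, so L
n=15: →10(W), 9(W), 8(W) — all W, so L
n=16: →11(W), 10(W), 9(W) — all W, so L
n=17: →12(L), so W
n=18: →13(L), so W
n=19: →14(L), so W
n=20: →15(L), so W
n=21: →16(L), so W
n=22: →16(L), so W
n=23: →16(L), so W
n=24: →19(W), 18(W), 17(W) — all W, so L
n=25: →20(W), 19(W), 18(W) — all W, so L
n=26: →21(W), 20(W), 19(W) — all W, so L
n=27: →22(W), 21(W), 20(W) — all W, so L
n=28: →23(W), 22(W), 21(W) — all W, so L
n=29: →24(L), so W
n=30: →25(L), so W
n=31: →26(L), so W
n=32: →27(L), so W
n=33: →28(L), so W
n=34: →28(L), so W
n=35: →28(L), so W
L entries with 0 ≤ n ≤ 35: n = 0, 1, 2, 3, 4, 12, 13, 14, 15, 16, 24, 25, 26, 27, 28; that makes 15.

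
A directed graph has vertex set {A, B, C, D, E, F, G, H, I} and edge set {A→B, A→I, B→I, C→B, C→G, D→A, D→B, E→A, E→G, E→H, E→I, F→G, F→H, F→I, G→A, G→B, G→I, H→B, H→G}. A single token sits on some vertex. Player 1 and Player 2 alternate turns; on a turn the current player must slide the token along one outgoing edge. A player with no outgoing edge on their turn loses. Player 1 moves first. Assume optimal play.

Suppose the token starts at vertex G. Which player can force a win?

Player 1 wins.

Compute win/loss labels from the base case upward. A position with no move is L. Any other position is W if it can reach an L in one move, else L.
Every edge goes from a vertex to one that appears earlier in the order I, B, A, D, G, H, C, E, F, so processing vertices in that order labels each vertex after all of its successors.
I: no outgoing edge → L
B: →I(L), so W
A: →I(L), so W
D: →A(W), B(W) — all W, so L
G: →I(L), so W
H: →G(W), B(W) — all W, so L
C: →G(W), B(W) — all W, so L
E: →H(L), so W
F: →H(L), so W
From G Player 1 can move to I, reaching an L position.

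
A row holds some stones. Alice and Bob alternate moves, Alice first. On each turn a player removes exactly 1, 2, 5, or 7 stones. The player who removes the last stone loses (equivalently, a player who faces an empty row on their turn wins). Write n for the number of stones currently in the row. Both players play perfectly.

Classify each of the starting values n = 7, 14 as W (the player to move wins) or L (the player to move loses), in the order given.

7: L, 14: W

Work bottom-up. With no move the player to move wins. Otherwise the position is W if at least one move leads to an L position for the opponent, and L if every move leads to a W.
n=0: no move; the opponent has just taken the last stone and therefore loses → W
n=1: only reaches 0(W), which is W → L
n=2: reaches L-position 1 → W
n=3: reaches L-position 1 → W
n=4: only reaches 3(W), 2(W), all W → L
n=5: reaches L-position 4 → W
n=6: reaches L-position 4 → W
n=7: only reaches 6(W), 5(W), 2(W), 0(W), all W → L
n=8: reaches L-position 7 → W
n=9: reaches L-position 7 → W
n=10: only reaches 9(W), 8(W), 5(W), 3(W), all W → L
n=11: reaches L-position 10 → W
n=12: reaches L-position 10 → W
n=13: only reaches 12(W), 11(W), 8(W), 6(W), all W → L
n=14: reaches L-position 13 → W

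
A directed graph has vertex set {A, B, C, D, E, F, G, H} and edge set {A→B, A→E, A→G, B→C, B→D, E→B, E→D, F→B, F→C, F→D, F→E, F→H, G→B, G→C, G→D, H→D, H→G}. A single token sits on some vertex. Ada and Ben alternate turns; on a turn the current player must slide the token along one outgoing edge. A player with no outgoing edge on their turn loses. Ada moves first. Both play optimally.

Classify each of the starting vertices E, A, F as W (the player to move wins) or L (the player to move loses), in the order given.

Build the W/L table. Terminal = L. A non-terminal position is W if it has a move to some L; otherwise it is L.
Every edge goes from a vertex to one that appears earlier in the order C, D, B, E, G, H, F, A, so processing vertices in that order labels each vertex after all of its successors.
C: no outgoing edge → L
D: no outgoing edge → L
B: can move to D, which is L ⇒ W
E: can move to D, which is L ⇒ W
G: can move to D, which is L ⇒ W
H: can move to D, which is L ⇒ W
F: can move to D, which is L ⇒ W
A: moves to G(W), E(W), B(W); every one is W ⇒ L

E: W, A: L, F: W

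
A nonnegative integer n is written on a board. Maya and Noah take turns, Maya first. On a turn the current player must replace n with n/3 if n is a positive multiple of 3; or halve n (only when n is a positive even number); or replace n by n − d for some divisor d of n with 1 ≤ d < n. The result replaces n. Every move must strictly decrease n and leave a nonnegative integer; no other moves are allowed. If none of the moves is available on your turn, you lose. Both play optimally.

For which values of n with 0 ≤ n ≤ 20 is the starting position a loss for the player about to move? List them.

0, 1, 4, 7, 9, 11, 13, 15, 17, 19

Work bottom-up. With no move the player to move loses. Otherwise the position is W if at least one move leads to an L position for the opponent, and L if every move leads to a W.
n=0: no move → L
n=1: no move → L
n=2: W (go to 1, an L position)
n=3: W (go to 1, an L position)
n=4: L (options 2(W), 3(W) are all W)
n=5: W (go to 4, an L position)
n=6: W (go to 4, an L position)
n=7: L (sole option 6(W) is W)
n=8: W (go to 4, an L position)
n=9: L (options 3(W), 6(W), 8(W) are all W)
n=10: W (go to 9, an L position)
n=11: L (sole option 10(W) is W)
n=12: W (go to 4, an L position)
n=13: L (sole option 12(W) is W)
n=14: W (go to 7, an L position)
n=15: L (options 5(W), 10(W), 12(W), 14(W) are all W)
n=16: W (go to 15, an L position)
n=17: L (sole option 16(W) is W)
n=18: W (go to 9, an L position)
n=19: L (sole option 18(W) is W)
n=20: W (go to 15, an L position)
Reading off the rows marked L gives the requested list; there are 10 such values of n.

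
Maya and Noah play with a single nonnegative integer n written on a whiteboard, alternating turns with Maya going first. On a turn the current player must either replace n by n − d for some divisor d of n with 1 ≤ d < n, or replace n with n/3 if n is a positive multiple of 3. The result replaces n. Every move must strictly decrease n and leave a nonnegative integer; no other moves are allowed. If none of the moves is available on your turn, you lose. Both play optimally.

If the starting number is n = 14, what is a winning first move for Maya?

Label each position W (a win for the player to move) or L (a loss). A position with no legal move is L; any other position is W exactly when some move reaches an L, and L when every move reaches a W.
n=0: no move → L
n=1: no move → L
n=2: can move to 1, which is L ⇒ W
n=3: can move to 1, which is L ⇒ W
n=4: moves to 2(W), 3(W); every one is W ⇒ L
n=5: can move to 4, which is L ⇒ W
n=6: can move to 4, which is L ⇒ W
n=7: the only move is to 6(W), a W ⇒ L
n=8: can move to 4, which is L ⇒ W
n=9: moves to 3(W), 6(W), 8(W); every one is W ⇒ L
n=10: can move to 9, which is L ⇒ W
n=11: the only move is to 10(W), a W ⇒ L
n=12: can move to 4, which is L ⇒ W
n=13: the only move is to 12(W), a W ⇒ L
n=14: can move to 7, which is L ⇒ W
From 14, the L positions reachable in one move are: 7, 13. Any move reaching one of these is winning.

Move to 7.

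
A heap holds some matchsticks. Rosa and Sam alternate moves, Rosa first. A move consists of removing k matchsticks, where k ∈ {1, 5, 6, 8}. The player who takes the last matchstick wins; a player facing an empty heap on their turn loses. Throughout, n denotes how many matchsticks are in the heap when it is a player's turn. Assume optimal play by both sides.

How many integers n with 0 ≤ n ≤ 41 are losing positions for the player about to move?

Build the W/L table. Terminal = L. A non-terminal position is W if it has a move to some L; otherwise it is L.
n=0: no move → L
n=1: W (go to 0, an L position)
n=2: L (sole option 1(W) is W)
n=3: W (go to 2, an L position)
n=4: L (sole option 3(W) is W)
n=5: W (go to 4, an L position)
n=6: W (go to 0, an L position)
n=7: W (go to 2, an L position)
n=8: W (go to 2, an L position)
n=9: W (go to 4, an L position)
n=10: W (go to 4, an L position)
n=11: L (options 10(W), 6(W), 5(W), 3(W) are all W)
n=12: W (go to 11, an L position)
n=13: L (options 12(W), 8(W), 7(W), 5(W) are all W)
n=14: W (go to 13, an L position)
n=15: L (options 14(W), 10(W), 9(W), 7(W) are all W)
n=16: W (go to 15, an L position)
n=17: W (go to 11, an L position)
n=18: W (go to 13, an L position)
n=19: W (go to 13, an L position)
n=20: W (go to 15, an L position)
n=21: W (go to 15, an L position)
n=22: L (options 21(W), 17(W), 16(W), 14(W) are all W)
n=23: W (go to 22, an L position)
n=24: L (options 23(W), 19(W), 18(W), 16(W) are all W)
n=25: W (go to 24, an L position)
n=26: L (options 25(W), 21(W), 20(W), 18(W) are all W)
n=27: W (go to 26, an L position)
n=28: W (go to 22, an L position)
n=29: W (go to 24, an L position)
n=30: W (go to 24, an L position)
n=31: W (go to 26, an L position)
n=32: W (go to 26, an L position)
n=33: L (options 32(W), 28(W), 27(W), 25(W) are all W)
n=34: W (go to 33, an L position)
n=35: L (options 34(W), 30(W), 29(W), 27(W) are all W)
n=36: W (go to 35, an L position)
n=37: L (options 36(W), 32(W), 31(W), 29(W) are all W)
n=38: W (go to 37, an L position)
n=39: W (go to 33, an L position)
n=40: W (go to 35, an L position)
n=41: W (go to 35, an L position)
L entries with 0 ≤ n ≤ 41: n = 0, 2, 4, 11, 13, 15, 22, 24, 26, 33, 35, 37; that makes 12.

12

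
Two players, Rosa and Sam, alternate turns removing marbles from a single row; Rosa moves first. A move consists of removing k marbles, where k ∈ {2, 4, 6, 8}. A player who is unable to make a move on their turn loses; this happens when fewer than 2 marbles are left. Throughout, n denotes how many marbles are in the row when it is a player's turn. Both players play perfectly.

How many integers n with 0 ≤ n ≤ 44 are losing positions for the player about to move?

Work bottom-up. With no move the player to move loses. Otherwise the position is W if at least one move leads to an L position for the opponent, and L if every move leads to a W.
n=0: no move → L
n=1: no move → L
n=2: →0(L), so W
n=3: →1(L), so W
n=4: →0(L), so W
n=5: →1(L), so W
n=6: →0(L), so W
n=7: →1(L), so W
n=8: →0(L), so W
n=9: →1(L), so W
n=10: →8(W), 6(W), 4(W), 2(W) — all W, so L
n=11: →9(W), 7(W), 5(W), 3(W) — all W, so L
n=12: →10(L), so W
n=13: →11(L), so W
n=14: →10(L), so W
n=15: →11(L), so W
n=16: →10(L), so W
n=17: →11(L), so W
n=18: →10(L), so W
n=19: →11(L), so W
n=20: →18(W), 16(W), 14(W), 12(W) — all W, so L
n=21: →19(W), 17(W), 15(W), 13(W) — all W, so L
n=22: →20(L), so W
n=23: →21(L), so W
n=24: →20(L), so W
n=25: →21(L), so W
n=26: →20(L), so W
n=27: →21(L), so W
n=28: →20(L), so W
n=29: →21(L), so W
n=30: →28(W), 26(W), 24(W), 22(W) — all W, so L
n=31: →29(W), 27(W), 25(W), 23(W) — all W, so L
n=32: →30(L), so W
n=33: →31(L), so W
n=34: →30(L), so W
n=35: →31(L), so W
n=36: →30(L), so W
n=37: →31(L), so W
n=38: →30(L), so W
n=39: →31(L), so W
n=40: →38(W), 36(W), 34(W), 32(W) — all W, so L
n=41: →39(W), 37(W), 35(W), 33(W) — all W, so L
n=42: →40(L), so W
n=43: →41(L), so W
n=44: →40(L), so W
L entries with 0 ≤ n ≤ 44: n = 0, 1, 10, 11, 20, 21, 30, 31, 40, 41; that makes 10.

10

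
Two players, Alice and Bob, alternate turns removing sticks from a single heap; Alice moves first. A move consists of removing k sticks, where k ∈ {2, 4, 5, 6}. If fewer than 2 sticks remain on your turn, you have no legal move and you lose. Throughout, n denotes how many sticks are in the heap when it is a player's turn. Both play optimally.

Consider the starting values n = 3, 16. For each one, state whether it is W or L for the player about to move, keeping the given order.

3: W, 16: L

Classify positions by backward induction: terminal positions (no move available) are L. From any other position, the mover wins iff some move reaches an L.
n=0: no move → L
n=1: no move → L
n=2: W (go to 0, an L position)
n=3: W (go to 1, an L position)
n=4: W (go to 0, an L position)
n=5: W (go to 1, an L position)
n=6: W (go to 1, an L position)
n=7: W (go to 1, an L position)
n=8: L (options 6(W), 4(W), 3(W), 2(W) are all W)
n=9: L (options 7(W), 5(W), 4(W), 3(W) are all W)
n=10: W (go to 8, an L position)
n=11: W (go to 9, an L position)
n=12: W (go to 8, an L position)
n=13: W (go to 9, an L position)
n=14: W (go to 9, an L position)
n=15: W (go to 9, an L position)
n=16: L (options 14(W), 12(W), 11(W), 10(W) are all W)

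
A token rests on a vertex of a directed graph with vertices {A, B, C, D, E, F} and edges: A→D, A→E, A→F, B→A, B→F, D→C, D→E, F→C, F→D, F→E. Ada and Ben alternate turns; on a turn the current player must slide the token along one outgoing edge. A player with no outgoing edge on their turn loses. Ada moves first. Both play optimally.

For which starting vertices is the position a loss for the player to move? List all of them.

Work bottom-up. With no move the player to move loses. Otherwise the position is W if at least one move leads to an L position for the opponent, and L if every move leads to a W.
Every edge goes from a vertex to one that appears earlier in the order C, E, D, F, A, B, so processing vertices in that order labels each vertex after all of its successors.
C: no outgoing edge → L
E: no outgoing edge → L
D: can move to E, which is L ⇒ W
F: can move to E, which is L ⇒ W
A: can move to E, which is L ⇒ W
B: moves to A(W), F(W); every one is W ⇒ L
Reading off the rows marked L gives the requested list; there are 3 such vertices.

B, C, E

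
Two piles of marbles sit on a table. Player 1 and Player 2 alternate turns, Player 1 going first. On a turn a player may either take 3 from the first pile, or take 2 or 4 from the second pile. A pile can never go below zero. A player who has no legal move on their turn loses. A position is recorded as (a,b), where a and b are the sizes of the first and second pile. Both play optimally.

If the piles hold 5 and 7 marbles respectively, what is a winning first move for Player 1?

Move to (2,7).

Use the standard recursion: the mover loses at a terminal position; elsewhere, the mover wins exactly when some move hands the opponent an L position.
No move ever increases a pile, so every position that can arise here has a ≤ 5 and b ≤ 7; it is enough to label the cells with 0 ≤ a ≤ 5 and 0 ≤ b ≤ 7.
Every move lowers a or b (never raises either), so fill the grid row by row in increasing a, and left to right within a row: each cell's successors are then already labelled.
      b=0  b=1  b=2  b=3  b=4  b=5  b=6  b=7
a=0:    L    L    W    W    W    W    L    L
a=1:    L    L    W    W    W    W    L    L
a=2:    L    L    W    W    W    W    L    L
a=3:    W    W    L    L    W    W    W    W
a=4:    W    W    L    L    W    W    W    W
a=5:    W    W    L    L    W    W    W    W
Cells with no legal move (terminal, hence L): (0,0), (0,1), (1,0), (1,1), (2,0), (2,1).
The remaining L cells, each justified by listing all of its moves:
(0,6): L (options (0,4)(W), (0,2)(W) are all W)
(0,7): L (options (0,5)(W), (0,3)(W) are all W)
(1,6): L (options (1,4)(W), (1,2)(W) are all W)
(1,7): L (options (1,5)(W), (1,3)(W) are all W)
(2,6): L (options (2,4)(W), (2,2)(W) are all W)
(2,7): L (options (2,5)(W), (2,3)(W) are all W)
(3,2): L (options (0,2)(W), (3,0)(W) are all W)
(3,3): L (options (0,3)(W), (3,1)(W) are all W)
(4,2): L (options (1,2)(W), (4,0)(W) are all W)
(4,3): L (options (1,3)(W), (4,1)(W) are all W)
(5,2): L (options (2,2)(W), (5,0)(W) are all W)
(5,3): L (options (2,3)(W), (5,1)(W) are all W)
Every other cell has at least one move into one of the L cells above, so it is W.
From (5,7), the L positions reachable in one move are: (2,7), (5,3). Any move reaching one of these is winning.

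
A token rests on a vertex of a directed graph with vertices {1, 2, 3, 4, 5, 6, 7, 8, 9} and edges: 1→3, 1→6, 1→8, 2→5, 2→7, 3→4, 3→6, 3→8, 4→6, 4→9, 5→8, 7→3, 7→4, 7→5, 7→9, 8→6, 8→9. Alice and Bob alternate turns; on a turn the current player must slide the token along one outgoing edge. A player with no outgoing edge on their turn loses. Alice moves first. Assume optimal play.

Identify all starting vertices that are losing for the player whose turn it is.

5, 6, 9

Compute win/loss labels from the base case upward. A position with no move is L. Any other position is W if it can reach an L in one move, else L.
Every edge goes from a vertex to one that appears earlier in the order 9, 6, 4, 8, 3, 5, 1, 7, 2, so processing vertices in that order labels each vertex after all of its successors.
9: no outgoing edge → L
6: no outgoing edge → L
4: W (go to 6, an L position)
8: W (go to 6, an L position)
3: W (go to 6, an L position)
5: L (sole option 8(W) is W)
1: W (go to 6, an L position)
7: W (go to 5, an L position)
2: W (go to 5, an L position)
The losing starting vertices are exactly the entries labelled L in this table (3 of them).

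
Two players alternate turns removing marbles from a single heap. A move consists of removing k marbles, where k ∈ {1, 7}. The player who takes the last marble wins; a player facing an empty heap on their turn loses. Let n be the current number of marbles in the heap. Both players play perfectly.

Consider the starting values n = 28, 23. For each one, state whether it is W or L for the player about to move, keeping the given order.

Use the standard recursion: the mover loses at a terminal position; elsewhere, the mover wins exactly when some move hands the opponent an L position.
n=0: no move → L
n=1: can move to 0, which is L ⇒ W
n=2: the only move is to 1(W), a W ⇒ L
n=3: can move to 2, which is L ⇒ W
n=4: the only move is to 3(W), a W ⇒ L
n=5: can move to 4, which is L ⇒ W
n=6: the only move is to 5(W), a W ⇒ L
n=7: can move to 6, which is L ⇒ W
n=8: moves to 7(W), 1(W); every one is W ⇒ L
n=9: can move to 8, which is L ⇒ W
n=10: moves to 9(W), 3(W); every one is W ⇒ L
n=11: can move to 10, which is L ⇒ W
n=12: moves to 11(W), 5(W); every one is W ⇒ L
n=13: can move to 12, which is L ⇒ W
n=14: moves to 13(W), 7(W); every one is W ⇒ L
n=15: can move to 14, which is L ⇒ W
n=16: moves to 15(W), 9(W); every one is W ⇒ L
n=17: can move to 16, which is L ⇒ W
n=18: moves to 17(W), 11(W); every one is W ⇒ L
n=19: can move to 18, which is L ⇒ W
n=20: moves to 19(W), 13(W); every one is W ⇒ L
n=21: can move to 20, which is L ⇒ W
n=22: moves to 21(W), 15(W); every one is W ⇒ L
n=23: can move to 22, which is L ⇒ W
n=24: moves to 23(W), 17(W); every one is W ⇒ L
n=25: can move to 24, which is L ⇒ W
n=26: moves to 25(W), 19(W); every one is W ⇒ L
n=27: can move to 26, which is L ⇒ W
n=28: moves to 27(W), 21(W); every one is W ⇒ L

28: L, 23: W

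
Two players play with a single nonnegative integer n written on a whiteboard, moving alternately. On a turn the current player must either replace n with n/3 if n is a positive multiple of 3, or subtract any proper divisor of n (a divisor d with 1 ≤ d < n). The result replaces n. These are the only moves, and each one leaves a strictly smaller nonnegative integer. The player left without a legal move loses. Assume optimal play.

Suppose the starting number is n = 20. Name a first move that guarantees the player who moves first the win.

Move to 15.

Work bottom-up. With no move the player to move loses. Otherwise the position is W if at least one move leads to an L position for the opponent, and L if every move leads to a W.
n=0: no move → L
n=1: no move → L
n=2: reaches L-position 1 → W
n=3: reaches L-position 1 → W
n=4: only reaches 2(W), 3(W), all W → L
n=5: reaches L-position 4 → W
n=6: reaches L-position 4 → W
n=7: only reaches 6(W), which is W → L
n=8: reaches L-position 4 → W
n=9: only reaches 3(W), 6(W), 8(W), all W → L
n=10: reaches L-position 9 → W
n=11: only reaches 10(W), which is W → L
n=12: reaches L-position 4 → W
n=13: only reaches 12(W), which is W → L
n=14: reaches L-position 7 → W
n=15: only reaches 5(W), 10(W), 12(W), 14(W), all W → L
n=16: reaches L-position 15 → W
n=17: only reaches 16(W), which is W → L
n=18: reaches L-position 9 → W
n=19: only reaches 18(W), which is W → L
n=20: reaches L-position 15 → W
From 20, the L positions reachable in one move are: 15, 19. Any move reaching one of these is winning.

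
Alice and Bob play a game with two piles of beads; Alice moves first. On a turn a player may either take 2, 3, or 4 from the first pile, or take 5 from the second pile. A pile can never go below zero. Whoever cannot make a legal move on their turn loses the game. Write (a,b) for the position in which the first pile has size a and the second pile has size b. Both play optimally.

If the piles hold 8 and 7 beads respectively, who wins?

Bob wins.

Build the W/L table. Terminal = L. A non-terminal position is W if it has a move to some L; otherwise it is L.
No move ever increases a pile, so every position that can arise here has a ≤ 8 and b ≤ 7; it is enough to label the cells with 0 ≤ a ≤ 8 and 0 ≤ b ≤ 7.
Every move lowers a or b (never raises either), so fill the grid row by row in increasing a, and left to right within a row: each cell's successors are then already labelled.
      b=0  b=1  b=2  b=3  b=4  b=5  b=6  b=7
a=0:    L    L    L    L    L    W    W    W
a=1:    L    L    L    L    L    W    W    W
a=2:    W    W    W    W    W    L    L    L
a=3:    W    W    W    W    W    L    L    L
a=4:    W    W    W    W    W    W    W    W
a=5:    W    W    W    W    W    W    W    W
a=6:    L    L    L    L    L    W    W    W
a=7:    L    L    L    L    L    W    W    W
a=8:    W    W    W    W    W    L    L    L
Cells with no legal move (terminal, hence L): (0,0), (0,1), (0,2), (0,3), (0,4), (1,0), (1,1), (1,2), (1,3), (1,4).
The remaining L cells, each justified by listing all of its moves:
(2,5): moves to (0,5)(W), (2,0)(W); every one is W ⇒ L
(2,6): moves to (0,6)(W), (2,1)(W); every one is W ⇒ L
(2,7): moves to (0,7)(W), (2,2)(W); every one is W ⇒ L
(3,5): moves to (1,5)(W), (0,5)(W), (3,0)(W); every one is W ⇒ L
(3,6): moves to (1,6)(W), (0,6)(W), (3,1)(W); every one is W ⇒ L
(3,7): moves to (1,7)(W), (0,7)(W), (3,2)(W); every one is W ⇒ L
(6,0): moves to (4,0)(W), (3,0)(W), (2,0)(W); every one is W ⇒ L
(6,1): moves to (4,1)(W), (3,1)(W), (2,1)(W); every one is W ⇒ L
(6,2): moves to (4,2)(W), (3,2)(W), (2,2)(W); every one is W ⇒ L
(6,3): moves to (4,3)(W), (3,3)(W), (2,3)(W); every one is W ⇒ L
(6,4): moves to (4,4)(W), (3,4)(W), (2,4)(W); every one is W ⇒ L
(7,0): moves to (5,0)(W), (4,0)(W), (3,0)(W); every one is W ⇒ L
(7,1): moves to (5,1)(W), (4,1)(W), (3,1)(W); every one is W ⇒ L
(7,2): moves to (5,2)(W), (4,2)(W), (3,2)(W); every one is W ⇒ L
(7,3): moves to (5,3)(W), (4,3)(W), (3,3)(W); every one is W ⇒ L
(7,4): moves to (5,4)(W), (4,4)(W), (3,4)(W); every one is W ⇒ L
(8,5): moves to (6,5)(W), (5,5)(W), (4,5)(W), (8,0)(W); every one is W ⇒ L
(8,6): moves to (6,6)(W), (5,6)(W), (4,6)(W), (8,1)(W); every one is W ⇒ L
(8,7): moves to (6,7)(W), (5,7)(W), (4,7)(W), (8,2)(W); every one is W ⇒ L
Every other cell has at least one move into one of the L cells above, so it is W.
Every move from (8,7) reaches a W position, so the mover loses.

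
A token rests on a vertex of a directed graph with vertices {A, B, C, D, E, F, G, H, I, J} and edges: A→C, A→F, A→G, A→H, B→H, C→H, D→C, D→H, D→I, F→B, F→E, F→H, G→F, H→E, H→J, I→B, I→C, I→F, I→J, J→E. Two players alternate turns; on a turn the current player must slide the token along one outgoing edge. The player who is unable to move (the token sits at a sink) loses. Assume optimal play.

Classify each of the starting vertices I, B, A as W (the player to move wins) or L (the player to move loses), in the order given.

Classify positions by backward induction: terminal positions (no move available) are L. From any other position, the mover wins iff some move reaches an L.
Every edge goes from a vertex to one that appears earlier in the order E, J, H, B, F, C, I, G, A, D, so processing vertices in that order labels each vertex after all of its successors.
E: no outgoing edge → L
J: can move to E, which is L ⇒ W
H: can move to E, which is L ⇒ W
B: the only move is to H(W), a W ⇒ L
F: can move to B, which is L ⇒ W
C: the only move is to H(W), a W ⇒ L
I: can move to C, which is L ⇒ W
G: the only move is to F(W), a W ⇒ L
A: can move to G, which is L ⇒ W
D: can move to C, which is L ⇒ W

I: W, B: L, A: W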